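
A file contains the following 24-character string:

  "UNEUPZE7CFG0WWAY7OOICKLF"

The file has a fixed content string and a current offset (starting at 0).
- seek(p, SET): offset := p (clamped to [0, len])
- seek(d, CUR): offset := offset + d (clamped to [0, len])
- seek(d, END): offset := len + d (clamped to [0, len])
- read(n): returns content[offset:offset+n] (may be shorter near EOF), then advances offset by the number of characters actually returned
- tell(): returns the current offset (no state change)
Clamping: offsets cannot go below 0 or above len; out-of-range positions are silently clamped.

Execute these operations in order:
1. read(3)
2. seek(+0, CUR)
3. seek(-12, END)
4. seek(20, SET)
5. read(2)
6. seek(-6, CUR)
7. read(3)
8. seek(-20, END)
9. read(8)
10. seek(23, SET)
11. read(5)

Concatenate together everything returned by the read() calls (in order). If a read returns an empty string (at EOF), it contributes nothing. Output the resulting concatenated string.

After 1 (read(3)): returned 'UNE', offset=3
After 2 (seek(+0, CUR)): offset=3
After 3 (seek(-12, END)): offset=12
After 4 (seek(20, SET)): offset=20
After 5 (read(2)): returned 'CK', offset=22
After 6 (seek(-6, CUR)): offset=16
After 7 (read(3)): returned '7OO', offset=19
After 8 (seek(-20, END)): offset=4
After 9 (read(8)): returned 'PZE7CFG0', offset=12
After 10 (seek(23, SET)): offset=23
After 11 (read(5)): returned 'F', offset=24

Answer: UNECK7OOPZE7CFG0F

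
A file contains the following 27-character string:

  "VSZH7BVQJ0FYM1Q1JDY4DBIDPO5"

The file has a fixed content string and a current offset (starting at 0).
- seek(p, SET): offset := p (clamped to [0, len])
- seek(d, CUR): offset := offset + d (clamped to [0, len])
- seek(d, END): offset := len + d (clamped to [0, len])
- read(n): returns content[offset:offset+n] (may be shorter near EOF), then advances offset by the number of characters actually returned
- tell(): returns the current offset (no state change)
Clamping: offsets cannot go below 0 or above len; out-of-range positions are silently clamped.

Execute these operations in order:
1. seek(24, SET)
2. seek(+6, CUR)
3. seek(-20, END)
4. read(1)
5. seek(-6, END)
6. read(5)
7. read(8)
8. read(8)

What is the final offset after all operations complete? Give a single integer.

After 1 (seek(24, SET)): offset=24
After 2 (seek(+6, CUR)): offset=27
After 3 (seek(-20, END)): offset=7
After 4 (read(1)): returned 'Q', offset=8
After 5 (seek(-6, END)): offset=21
After 6 (read(5)): returned 'BIDPO', offset=26
After 7 (read(8)): returned '5', offset=27
After 8 (read(8)): returned '', offset=27

Answer: 27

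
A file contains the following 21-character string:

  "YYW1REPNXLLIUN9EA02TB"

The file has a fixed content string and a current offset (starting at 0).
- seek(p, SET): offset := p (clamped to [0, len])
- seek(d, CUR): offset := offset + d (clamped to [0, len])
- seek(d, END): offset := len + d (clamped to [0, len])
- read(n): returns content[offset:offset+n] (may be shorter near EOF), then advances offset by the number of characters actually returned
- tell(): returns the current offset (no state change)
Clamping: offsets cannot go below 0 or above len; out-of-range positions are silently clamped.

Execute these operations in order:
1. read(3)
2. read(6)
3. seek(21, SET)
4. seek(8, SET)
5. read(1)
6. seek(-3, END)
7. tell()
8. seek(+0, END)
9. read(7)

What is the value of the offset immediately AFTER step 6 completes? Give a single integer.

After 1 (read(3)): returned 'YYW', offset=3
After 2 (read(6)): returned '1REPNX', offset=9
After 3 (seek(21, SET)): offset=21
After 4 (seek(8, SET)): offset=8
After 5 (read(1)): returned 'X', offset=9
After 6 (seek(-3, END)): offset=18

Answer: 18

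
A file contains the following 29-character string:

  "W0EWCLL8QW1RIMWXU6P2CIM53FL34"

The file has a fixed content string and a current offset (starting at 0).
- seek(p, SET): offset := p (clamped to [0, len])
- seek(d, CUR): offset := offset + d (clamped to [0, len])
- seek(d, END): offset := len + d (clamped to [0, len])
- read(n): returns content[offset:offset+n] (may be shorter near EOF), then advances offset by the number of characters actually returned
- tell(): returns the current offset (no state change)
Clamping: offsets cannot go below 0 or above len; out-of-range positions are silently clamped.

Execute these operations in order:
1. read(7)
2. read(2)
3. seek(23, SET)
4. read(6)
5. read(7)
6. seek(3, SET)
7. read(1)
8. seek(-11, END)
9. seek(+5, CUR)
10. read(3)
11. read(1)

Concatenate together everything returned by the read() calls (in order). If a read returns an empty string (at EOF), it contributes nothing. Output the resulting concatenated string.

After 1 (read(7)): returned 'W0EWCLL', offset=7
After 2 (read(2)): returned '8Q', offset=9
After 3 (seek(23, SET)): offset=23
After 4 (read(6)): returned '53FL34', offset=29
After 5 (read(7)): returned '', offset=29
After 6 (seek(3, SET)): offset=3
After 7 (read(1)): returned 'W', offset=4
After 8 (seek(-11, END)): offset=18
After 9 (seek(+5, CUR)): offset=23
After 10 (read(3)): returned '53F', offset=26
After 11 (read(1)): returned 'L', offset=27

Answer: W0EWCLL8Q53FL34W53FL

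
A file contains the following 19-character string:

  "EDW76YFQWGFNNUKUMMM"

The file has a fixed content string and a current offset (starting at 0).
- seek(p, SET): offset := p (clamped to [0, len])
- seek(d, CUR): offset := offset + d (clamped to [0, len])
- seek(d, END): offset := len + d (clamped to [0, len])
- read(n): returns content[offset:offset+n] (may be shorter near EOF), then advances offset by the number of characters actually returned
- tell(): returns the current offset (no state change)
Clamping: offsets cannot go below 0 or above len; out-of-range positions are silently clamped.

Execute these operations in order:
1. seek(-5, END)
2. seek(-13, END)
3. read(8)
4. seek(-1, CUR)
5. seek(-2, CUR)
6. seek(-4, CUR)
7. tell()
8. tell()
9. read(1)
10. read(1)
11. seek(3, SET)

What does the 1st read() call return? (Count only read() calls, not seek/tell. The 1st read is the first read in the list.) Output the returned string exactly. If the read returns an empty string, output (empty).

After 1 (seek(-5, END)): offset=14
After 2 (seek(-13, END)): offset=6
After 3 (read(8)): returned 'FQWGFNNU', offset=14
After 4 (seek(-1, CUR)): offset=13
After 5 (seek(-2, CUR)): offset=11
After 6 (seek(-4, CUR)): offset=7
After 7 (tell()): offset=7
After 8 (tell()): offset=7
After 9 (read(1)): returned 'Q', offset=8
After 10 (read(1)): returned 'W', offset=9
After 11 (seek(3, SET)): offset=3

Answer: FQWGFNNU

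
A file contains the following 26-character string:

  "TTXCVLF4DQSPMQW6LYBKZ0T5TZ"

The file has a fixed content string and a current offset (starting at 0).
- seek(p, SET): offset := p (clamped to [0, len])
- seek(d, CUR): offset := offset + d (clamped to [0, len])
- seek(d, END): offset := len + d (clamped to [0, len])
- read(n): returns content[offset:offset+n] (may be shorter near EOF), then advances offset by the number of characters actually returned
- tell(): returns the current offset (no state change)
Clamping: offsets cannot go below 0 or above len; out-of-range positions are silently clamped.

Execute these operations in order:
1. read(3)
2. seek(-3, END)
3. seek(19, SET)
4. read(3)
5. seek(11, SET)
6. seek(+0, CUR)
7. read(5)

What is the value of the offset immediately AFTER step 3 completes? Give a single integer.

Answer: 19

Derivation:
After 1 (read(3)): returned 'TTX', offset=3
After 2 (seek(-3, END)): offset=23
After 3 (seek(19, SET)): offset=19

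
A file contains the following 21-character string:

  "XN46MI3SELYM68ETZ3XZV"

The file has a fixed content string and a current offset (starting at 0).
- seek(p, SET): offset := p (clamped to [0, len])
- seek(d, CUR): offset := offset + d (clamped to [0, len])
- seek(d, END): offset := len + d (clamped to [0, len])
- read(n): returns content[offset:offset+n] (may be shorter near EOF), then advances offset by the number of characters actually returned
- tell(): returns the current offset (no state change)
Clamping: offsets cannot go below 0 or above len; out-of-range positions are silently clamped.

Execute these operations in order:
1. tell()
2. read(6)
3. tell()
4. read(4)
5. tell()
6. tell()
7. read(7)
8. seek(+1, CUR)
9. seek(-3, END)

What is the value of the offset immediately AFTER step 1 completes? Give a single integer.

After 1 (tell()): offset=0

Answer: 0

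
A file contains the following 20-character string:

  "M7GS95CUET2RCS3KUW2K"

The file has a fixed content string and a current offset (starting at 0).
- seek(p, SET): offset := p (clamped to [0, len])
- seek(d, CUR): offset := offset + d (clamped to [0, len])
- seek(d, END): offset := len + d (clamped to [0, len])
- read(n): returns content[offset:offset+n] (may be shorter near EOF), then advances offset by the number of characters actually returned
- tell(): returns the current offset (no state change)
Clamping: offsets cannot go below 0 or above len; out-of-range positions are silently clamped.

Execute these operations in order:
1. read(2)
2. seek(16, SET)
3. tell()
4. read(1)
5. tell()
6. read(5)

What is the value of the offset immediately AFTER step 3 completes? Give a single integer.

After 1 (read(2)): returned 'M7', offset=2
After 2 (seek(16, SET)): offset=16
After 3 (tell()): offset=16

Answer: 16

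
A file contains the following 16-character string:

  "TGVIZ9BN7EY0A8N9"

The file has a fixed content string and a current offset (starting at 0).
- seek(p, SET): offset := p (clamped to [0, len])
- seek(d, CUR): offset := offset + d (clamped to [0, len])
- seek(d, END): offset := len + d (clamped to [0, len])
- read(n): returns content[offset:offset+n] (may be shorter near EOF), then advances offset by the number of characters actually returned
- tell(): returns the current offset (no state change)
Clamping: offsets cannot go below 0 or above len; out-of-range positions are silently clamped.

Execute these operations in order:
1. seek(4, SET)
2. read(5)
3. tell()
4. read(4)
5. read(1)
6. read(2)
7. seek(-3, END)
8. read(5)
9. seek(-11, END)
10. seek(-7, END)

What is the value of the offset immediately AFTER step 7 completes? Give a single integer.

Answer: 13

Derivation:
After 1 (seek(4, SET)): offset=4
After 2 (read(5)): returned 'Z9BN7', offset=9
After 3 (tell()): offset=9
After 4 (read(4)): returned 'EY0A', offset=13
After 5 (read(1)): returned '8', offset=14
After 6 (read(2)): returned 'N9', offset=16
After 7 (seek(-3, END)): offset=13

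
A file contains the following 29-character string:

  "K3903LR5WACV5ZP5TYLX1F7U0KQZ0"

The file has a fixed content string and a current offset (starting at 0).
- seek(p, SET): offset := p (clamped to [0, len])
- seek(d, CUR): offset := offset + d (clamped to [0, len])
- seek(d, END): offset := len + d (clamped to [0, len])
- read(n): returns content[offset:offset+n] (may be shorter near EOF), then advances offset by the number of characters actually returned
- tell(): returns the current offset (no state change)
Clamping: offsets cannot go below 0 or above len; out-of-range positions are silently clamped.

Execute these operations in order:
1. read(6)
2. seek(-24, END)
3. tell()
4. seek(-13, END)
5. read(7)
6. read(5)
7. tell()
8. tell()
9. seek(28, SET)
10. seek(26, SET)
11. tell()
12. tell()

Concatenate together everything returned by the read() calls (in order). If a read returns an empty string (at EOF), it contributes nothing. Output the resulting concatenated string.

After 1 (read(6)): returned 'K3903L', offset=6
After 2 (seek(-24, END)): offset=5
After 3 (tell()): offset=5
After 4 (seek(-13, END)): offset=16
After 5 (read(7)): returned 'TYLX1F7', offset=23
After 6 (read(5)): returned 'U0KQZ', offset=28
After 7 (tell()): offset=28
After 8 (tell()): offset=28
After 9 (seek(28, SET)): offset=28
After 10 (seek(26, SET)): offset=26
After 11 (tell()): offset=26
After 12 (tell()): offset=26

Answer: K3903LTYLX1F7U0KQZ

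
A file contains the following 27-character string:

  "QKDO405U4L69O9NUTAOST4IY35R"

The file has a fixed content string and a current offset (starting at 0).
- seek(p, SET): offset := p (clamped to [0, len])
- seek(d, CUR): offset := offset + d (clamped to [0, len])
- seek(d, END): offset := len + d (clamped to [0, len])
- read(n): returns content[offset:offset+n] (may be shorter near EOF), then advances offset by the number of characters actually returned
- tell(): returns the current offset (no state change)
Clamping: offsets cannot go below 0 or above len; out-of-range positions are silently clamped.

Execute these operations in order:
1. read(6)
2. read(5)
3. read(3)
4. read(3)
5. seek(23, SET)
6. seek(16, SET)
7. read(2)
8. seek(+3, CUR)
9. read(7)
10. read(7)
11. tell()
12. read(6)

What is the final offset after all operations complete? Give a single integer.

Answer: 27

Derivation:
After 1 (read(6)): returned 'QKDO40', offset=6
After 2 (read(5)): returned '5U4L6', offset=11
After 3 (read(3)): returned '9O9', offset=14
After 4 (read(3)): returned 'NUT', offset=17
After 5 (seek(23, SET)): offset=23
After 6 (seek(16, SET)): offset=16
After 7 (read(2)): returned 'TA', offset=18
After 8 (seek(+3, CUR)): offset=21
After 9 (read(7)): returned '4IY35R', offset=27
After 10 (read(7)): returned '', offset=27
After 11 (tell()): offset=27
After 12 (read(6)): returned '', offset=27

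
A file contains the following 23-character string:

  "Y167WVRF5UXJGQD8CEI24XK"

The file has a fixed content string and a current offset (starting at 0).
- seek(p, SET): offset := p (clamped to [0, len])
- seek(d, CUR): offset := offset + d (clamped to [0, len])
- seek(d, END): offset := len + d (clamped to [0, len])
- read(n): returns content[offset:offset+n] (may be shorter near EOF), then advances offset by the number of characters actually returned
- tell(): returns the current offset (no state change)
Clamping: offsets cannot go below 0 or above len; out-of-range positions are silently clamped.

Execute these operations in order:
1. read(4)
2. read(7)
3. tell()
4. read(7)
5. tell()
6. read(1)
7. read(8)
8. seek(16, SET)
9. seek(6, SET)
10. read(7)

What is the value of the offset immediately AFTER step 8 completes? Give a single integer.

Answer: 16

Derivation:
After 1 (read(4)): returned 'Y167', offset=4
After 2 (read(7)): returned 'WVRF5UX', offset=11
After 3 (tell()): offset=11
After 4 (read(7)): returned 'JGQD8CE', offset=18
After 5 (tell()): offset=18
After 6 (read(1)): returned 'I', offset=19
After 7 (read(8)): returned '24XK', offset=23
After 8 (seek(16, SET)): offset=16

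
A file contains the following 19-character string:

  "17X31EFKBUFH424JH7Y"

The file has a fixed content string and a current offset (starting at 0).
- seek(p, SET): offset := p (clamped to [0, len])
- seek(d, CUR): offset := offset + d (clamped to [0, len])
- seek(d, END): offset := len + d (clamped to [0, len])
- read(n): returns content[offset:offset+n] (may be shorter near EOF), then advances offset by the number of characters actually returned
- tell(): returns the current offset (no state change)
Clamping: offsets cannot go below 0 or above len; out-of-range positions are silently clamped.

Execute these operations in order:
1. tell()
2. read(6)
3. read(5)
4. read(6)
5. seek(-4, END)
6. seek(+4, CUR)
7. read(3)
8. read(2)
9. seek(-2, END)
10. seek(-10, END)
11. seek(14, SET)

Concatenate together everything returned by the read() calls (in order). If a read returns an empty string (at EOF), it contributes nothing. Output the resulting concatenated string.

Answer: 17X31EFKBUFH424JH

Derivation:
After 1 (tell()): offset=0
After 2 (read(6)): returned '17X31E', offset=6
After 3 (read(5)): returned 'FKBUF', offset=11
After 4 (read(6)): returned 'H424JH', offset=17
After 5 (seek(-4, END)): offset=15
After 6 (seek(+4, CUR)): offset=19
After 7 (read(3)): returned '', offset=19
After 8 (read(2)): returned '', offset=19
After 9 (seek(-2, END)): offset=17
After 10 (seek(-10, END)): offset=9
After 11 (seek(14, SET)): offset=14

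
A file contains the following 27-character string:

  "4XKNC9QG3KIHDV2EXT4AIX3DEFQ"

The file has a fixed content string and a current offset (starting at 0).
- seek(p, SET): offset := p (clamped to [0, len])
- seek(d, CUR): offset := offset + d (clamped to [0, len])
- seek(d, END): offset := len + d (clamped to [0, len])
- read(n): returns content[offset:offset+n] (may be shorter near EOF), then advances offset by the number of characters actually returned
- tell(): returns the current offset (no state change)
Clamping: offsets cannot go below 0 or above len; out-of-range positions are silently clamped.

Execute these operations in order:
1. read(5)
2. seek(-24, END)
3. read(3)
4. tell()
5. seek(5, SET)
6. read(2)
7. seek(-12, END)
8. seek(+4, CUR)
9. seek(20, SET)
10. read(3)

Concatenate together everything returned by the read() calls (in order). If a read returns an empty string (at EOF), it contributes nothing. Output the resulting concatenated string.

Answer: 4XKNCNC99QIX3

Derivation:
After 1 (read(5)): returned '4XKNC', offset=5
After 2 (seek(-24, END)): offset=3
After 3 (read(3)): returned 'NC9', offset=6
After 4 (tell()): offset=6
After 5 (seek(5, SET)): offset=5
After 6 (read(2)): returned '9Q', offset=7
After 7 (seek(-12, END)): offset=15
After 8 (seek(+4, CUR)): offset=19
After 9 (seek(20, SET)): offset=20
After 10 (read(3)): returned 'IX3', offset=23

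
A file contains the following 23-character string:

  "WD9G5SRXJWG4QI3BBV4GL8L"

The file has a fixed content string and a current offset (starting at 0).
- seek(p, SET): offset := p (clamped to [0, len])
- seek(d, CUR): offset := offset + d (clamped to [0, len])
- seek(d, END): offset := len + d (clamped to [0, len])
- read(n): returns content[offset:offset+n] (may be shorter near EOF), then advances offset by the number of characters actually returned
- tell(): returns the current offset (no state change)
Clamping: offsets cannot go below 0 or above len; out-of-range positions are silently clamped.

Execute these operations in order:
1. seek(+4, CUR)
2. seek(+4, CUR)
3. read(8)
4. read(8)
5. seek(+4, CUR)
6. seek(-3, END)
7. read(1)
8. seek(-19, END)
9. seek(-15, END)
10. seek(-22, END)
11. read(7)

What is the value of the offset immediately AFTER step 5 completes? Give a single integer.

After 1 (seek(+4, CUR)): offset=4
After 2 (seek(+4, CUR)): offset=8
After 3 (read(8)): returned 'JWG4QI3B', offset=16
After 4 (read(8)): returned 'BV4GL8L', offset=23
After 5 (seek(+4, CUR)): offset=23

Answer: 23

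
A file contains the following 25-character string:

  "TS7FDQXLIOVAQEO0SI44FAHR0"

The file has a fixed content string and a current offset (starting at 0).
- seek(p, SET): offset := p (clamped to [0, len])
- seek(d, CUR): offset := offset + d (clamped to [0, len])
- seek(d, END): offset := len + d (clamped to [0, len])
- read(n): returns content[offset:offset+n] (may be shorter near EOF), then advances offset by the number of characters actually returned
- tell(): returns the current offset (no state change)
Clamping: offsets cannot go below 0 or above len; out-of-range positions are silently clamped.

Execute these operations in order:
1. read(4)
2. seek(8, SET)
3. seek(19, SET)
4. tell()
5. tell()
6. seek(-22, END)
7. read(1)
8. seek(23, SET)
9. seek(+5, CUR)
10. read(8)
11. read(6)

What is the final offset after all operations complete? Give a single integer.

Answer: 25

Derivation:
After 1 (read(4)): returned 'TS7F', offset=4
After 2 (seek(8, SET)): offset=8
After 3 (seek(19, SET)): offset=19
After 4 (tell()): offset=19
After 5 (tell()): offset=19
After 6 (seek(-22, END)): offset=3
After 7 (read(1)): returned 'F', offset=4
After 8 (seek(23, SET)): offset=23
After 9 (seek(+5, CUR)): offset=25
After 10 (read(8)): returned '', offset=25
After 11 (read(6)): returned '', offset=25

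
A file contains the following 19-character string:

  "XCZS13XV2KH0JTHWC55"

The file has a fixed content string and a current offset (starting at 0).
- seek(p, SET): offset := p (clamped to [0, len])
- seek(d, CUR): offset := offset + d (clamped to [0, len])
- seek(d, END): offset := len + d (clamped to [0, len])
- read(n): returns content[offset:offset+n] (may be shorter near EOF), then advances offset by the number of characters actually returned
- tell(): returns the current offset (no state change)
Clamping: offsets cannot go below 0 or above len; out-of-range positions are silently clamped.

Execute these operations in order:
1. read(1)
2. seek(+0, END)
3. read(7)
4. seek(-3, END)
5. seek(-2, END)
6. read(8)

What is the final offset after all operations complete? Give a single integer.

Answer: 19

Derivation:
After 1 (read(1)): returned 'X', offset=1
After 2 (seek(+0, END)): offset=19
After 3 (read(7)): returned '', offset=19
After 4 (seek(-3, END)): offset=16
After 5 (seek(-2, END)): offset=17
After 6 (read(8)): returned '55', offset=19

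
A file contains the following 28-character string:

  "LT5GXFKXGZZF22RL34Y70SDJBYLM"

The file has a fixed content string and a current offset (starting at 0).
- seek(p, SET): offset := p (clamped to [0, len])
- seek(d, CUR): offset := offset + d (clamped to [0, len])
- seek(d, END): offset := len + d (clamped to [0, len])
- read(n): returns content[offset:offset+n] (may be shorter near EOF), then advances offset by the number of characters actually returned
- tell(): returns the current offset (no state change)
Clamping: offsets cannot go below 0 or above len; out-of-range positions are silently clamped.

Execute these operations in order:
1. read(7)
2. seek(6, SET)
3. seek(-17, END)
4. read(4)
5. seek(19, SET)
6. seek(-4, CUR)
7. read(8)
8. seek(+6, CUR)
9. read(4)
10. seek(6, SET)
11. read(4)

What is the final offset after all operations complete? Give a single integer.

After 1 (read(7)): returned 'LT5GXFK', offset=7
After 2 (seek(6, SET)): offset=6
After 3 (seek(-17, END)): offset=11
After 4 (read(4)): returned 'F22R', offset=15
After 5 (seek(19, SET)): offset=19
After 6 (seek(-4, CUR)): offset=15
After 7 (read(8)): returned 'L34Y70SD', offset=23
After 8 (seek(+6, CUR)): offset=28
After 9 (read(4)): returned '', offset=28
After 10 (seek(6, SET)): offset=6
After 11 (read(4)): returned 'KXGZ', offset=10

Answer: 10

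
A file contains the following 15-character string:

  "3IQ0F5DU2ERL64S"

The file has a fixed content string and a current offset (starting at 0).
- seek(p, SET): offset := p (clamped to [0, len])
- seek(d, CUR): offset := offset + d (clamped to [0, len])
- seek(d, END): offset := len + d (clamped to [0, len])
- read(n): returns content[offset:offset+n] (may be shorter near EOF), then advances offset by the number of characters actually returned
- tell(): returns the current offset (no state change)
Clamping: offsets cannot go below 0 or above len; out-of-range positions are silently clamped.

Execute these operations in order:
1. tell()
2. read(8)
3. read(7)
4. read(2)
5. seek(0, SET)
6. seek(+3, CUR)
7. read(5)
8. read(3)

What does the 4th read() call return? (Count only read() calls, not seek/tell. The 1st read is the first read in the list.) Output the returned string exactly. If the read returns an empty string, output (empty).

After 1 (tell()): offset=0
After 2 (read(8)): returned '3IQ0F5DU', offset=8
After 3 (read(7)): returned '2ERL64S', offset=15
After 4 (read(2)): returned '', offset=15
After 5 (seek(0, SET)): offset=0
After 6 (seek(+3, CUR)): offset=3
After 7 (read(5)): returned '0F5DU', offset=8
After 8 (read(3)): returned '2ER', offset=11

Answer: 0F5DU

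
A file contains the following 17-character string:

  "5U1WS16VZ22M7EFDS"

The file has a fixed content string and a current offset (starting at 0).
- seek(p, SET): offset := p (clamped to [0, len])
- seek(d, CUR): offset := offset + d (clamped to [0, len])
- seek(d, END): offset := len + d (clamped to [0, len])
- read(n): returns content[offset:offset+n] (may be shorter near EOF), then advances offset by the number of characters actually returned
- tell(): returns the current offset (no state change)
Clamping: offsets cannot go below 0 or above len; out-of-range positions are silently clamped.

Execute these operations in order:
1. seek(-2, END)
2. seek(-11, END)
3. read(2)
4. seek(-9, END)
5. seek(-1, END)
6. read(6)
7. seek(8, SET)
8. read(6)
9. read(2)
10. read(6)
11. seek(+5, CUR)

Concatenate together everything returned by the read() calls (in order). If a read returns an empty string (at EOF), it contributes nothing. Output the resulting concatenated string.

After 1 (seek(-2, END)): offset=15
After 2 (seek(-11, END)): offset=6
After 3 (read(2)): returned '6V', offset=8
After 4 (seek(-9, END)): offset=8
After 5 (seek(-1, END)): offset=16
After 6 (read(6)): returned 'S', offset=17
After 7 (seek(8, SET)): offset=8
After 8 (read(6)): returned 'Z22M7E', offset=14
After 9 (read(2)): returned 'FD', offset=16
After 10 (read(6)): returned 'S', offset=17
After 11 (seek(+5, CUR)): offset=17

Answer: 6VSZ22M7EFDS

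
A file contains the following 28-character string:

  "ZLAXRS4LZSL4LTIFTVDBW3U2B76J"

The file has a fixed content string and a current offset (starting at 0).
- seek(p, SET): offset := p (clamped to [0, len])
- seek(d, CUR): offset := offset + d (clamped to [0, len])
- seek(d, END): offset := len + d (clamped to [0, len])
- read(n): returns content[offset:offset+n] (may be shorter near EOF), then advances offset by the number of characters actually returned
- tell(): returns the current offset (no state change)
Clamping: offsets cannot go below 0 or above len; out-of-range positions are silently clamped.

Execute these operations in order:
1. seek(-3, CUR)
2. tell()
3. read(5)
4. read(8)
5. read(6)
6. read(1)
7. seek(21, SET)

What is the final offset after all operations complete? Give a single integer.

Answer: 21

Derivation:
After 1 (seek(-3, CUR)): offset=0
After 2 (tell()): offset=0
After 3 (read(5)): returned 'ZLAXR', offset=5
After 4 (read(8)): returned 'S4LZSL4L', offset=13
After 5 (read(6)): returned 'TIFTVD', offset=19
After 6 (read(1)): returned 'B', offset=20
After 7 (seek(21, SET)): offset=21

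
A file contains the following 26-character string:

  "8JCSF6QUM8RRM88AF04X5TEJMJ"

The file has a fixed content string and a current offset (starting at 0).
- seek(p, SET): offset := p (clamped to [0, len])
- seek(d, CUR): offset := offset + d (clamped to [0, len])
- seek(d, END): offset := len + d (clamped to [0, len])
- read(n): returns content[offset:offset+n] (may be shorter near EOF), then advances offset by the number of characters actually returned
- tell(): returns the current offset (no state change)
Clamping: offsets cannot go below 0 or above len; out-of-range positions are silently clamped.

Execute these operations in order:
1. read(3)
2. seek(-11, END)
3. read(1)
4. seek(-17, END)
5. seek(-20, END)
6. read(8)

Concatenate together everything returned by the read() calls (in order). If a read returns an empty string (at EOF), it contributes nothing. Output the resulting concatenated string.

After 1 (read(3)): returned '8JC', offset=3
After 2 (seek(-11, END)): offset=15
After 3 (read(1)): returned 'A', offset=16
After 4 (seek(-17, END)): offset=9
After 5 (seek(-20, END)): offset=6
After 6 (read(8)): returned 'QUM8RRM8', offset=14

Answer: 8JCAQUM8RRM8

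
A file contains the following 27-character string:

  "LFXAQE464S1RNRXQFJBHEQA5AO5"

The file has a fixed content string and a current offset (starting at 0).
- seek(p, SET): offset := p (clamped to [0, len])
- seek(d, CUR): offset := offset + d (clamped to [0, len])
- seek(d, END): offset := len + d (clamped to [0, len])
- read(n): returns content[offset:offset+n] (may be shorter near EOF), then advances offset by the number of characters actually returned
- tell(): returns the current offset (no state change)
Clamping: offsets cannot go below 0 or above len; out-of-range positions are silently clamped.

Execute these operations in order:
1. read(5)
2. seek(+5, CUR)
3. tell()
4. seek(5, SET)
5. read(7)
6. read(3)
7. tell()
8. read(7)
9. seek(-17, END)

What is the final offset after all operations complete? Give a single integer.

After 1 (read(5)): returned 'LFXAQ', offset=5
After 2 (seek(+5, CUR)): offset=10
After 3 (tell()): offset=10
After 4 (seek(5, SET)): offset=5
After 5 (read(7)): returned 'E464S1R', offset=12
After 6 (read(3)): returned 'NRX', offset=15
After 7 (tell()): offset=15
After 8 (read(7)): returned 'QFJBHEQ', offset=22
After 9 (seek(-17, END)): offset=10

Answer: 10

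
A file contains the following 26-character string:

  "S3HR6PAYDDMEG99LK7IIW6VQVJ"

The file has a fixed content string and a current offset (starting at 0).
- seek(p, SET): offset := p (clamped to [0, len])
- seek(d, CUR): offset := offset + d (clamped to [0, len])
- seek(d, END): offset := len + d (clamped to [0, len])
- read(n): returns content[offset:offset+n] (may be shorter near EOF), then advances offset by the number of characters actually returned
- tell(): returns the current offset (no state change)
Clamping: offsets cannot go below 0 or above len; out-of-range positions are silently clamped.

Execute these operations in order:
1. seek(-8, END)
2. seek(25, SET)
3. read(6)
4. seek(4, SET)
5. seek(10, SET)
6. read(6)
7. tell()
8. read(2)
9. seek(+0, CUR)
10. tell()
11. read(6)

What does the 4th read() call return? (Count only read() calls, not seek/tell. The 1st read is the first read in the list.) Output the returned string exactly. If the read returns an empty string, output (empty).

Answer: IIW6VQ

Derivation:
After 1 (seek(-8, END)): offset=18
After 2 (seek(25, SET)): offset=25
After 3 (read(6)): returned 'J', offset=26
After 4 (seek(4, SET)): offset=4
After 5 (seek(10, SET)): offset=10
After 6 (read(6)): returned 'MEG99L', offset=16
After 7 (tell()): offset=16
After 8 (read(2)): returned 'K7', offset=18
After 9 (seek(+0, CUR)): offset=18
After 10 (tell()): offset=18
After 11 (read(6)): returned 'IIW6VQ', offset=24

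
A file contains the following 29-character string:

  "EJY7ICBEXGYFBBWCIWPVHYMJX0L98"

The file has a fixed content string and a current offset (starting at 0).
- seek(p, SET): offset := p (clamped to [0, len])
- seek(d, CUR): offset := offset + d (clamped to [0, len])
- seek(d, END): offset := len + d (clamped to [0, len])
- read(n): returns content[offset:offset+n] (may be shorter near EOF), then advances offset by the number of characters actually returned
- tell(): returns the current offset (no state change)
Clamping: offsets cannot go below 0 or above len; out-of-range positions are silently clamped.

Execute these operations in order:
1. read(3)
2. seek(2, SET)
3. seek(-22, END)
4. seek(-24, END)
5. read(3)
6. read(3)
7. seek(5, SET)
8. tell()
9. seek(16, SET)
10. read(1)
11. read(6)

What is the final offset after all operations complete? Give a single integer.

Answer: 23

Derivation:
After 1 (read(3)): returned 'EJY', offset=3
After 2 (seek(2, SET)): offset=2
After 3 (seek(-22, END)): offset=7
After 4 (seek(-24, END)): offset=5
After 5 (read(3)): returned 'CBE', offset=8
After 6 (read(3)): returned 'XGY', offset=11
After 7 (seek(5, SET)): offset=5
After 8 (tell()): offset=5
After 9 (seek(16, SET)): offset=16
After 10 (read(1)): returned 'I', offset=17
After 11 (read(6)): returned 'WPVHYM', offset=23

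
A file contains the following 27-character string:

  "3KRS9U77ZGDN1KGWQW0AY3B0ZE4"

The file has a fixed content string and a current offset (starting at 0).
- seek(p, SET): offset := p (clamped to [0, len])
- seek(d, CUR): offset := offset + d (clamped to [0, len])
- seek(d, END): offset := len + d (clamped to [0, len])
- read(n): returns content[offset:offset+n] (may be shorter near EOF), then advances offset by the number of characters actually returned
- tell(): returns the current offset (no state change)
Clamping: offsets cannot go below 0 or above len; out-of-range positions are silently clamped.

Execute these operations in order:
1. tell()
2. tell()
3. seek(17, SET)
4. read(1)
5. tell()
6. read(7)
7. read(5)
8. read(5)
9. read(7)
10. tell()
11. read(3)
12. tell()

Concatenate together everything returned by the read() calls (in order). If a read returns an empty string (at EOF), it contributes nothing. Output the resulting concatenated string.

Answer: W0AY3B0ZE4

Derivation:
After 1 (tell()): offset=0
After 2 (tell()): offset=0
After 3 (seek(17, SET)): offset=17
After 4 (read(1)): returned 'W', offset=18
After 5 (tell()): offset=18
After 6 (read(7)): returned '0AY3B0Z', offset=25
After 7 (read(5)): returned 'E4', offset=27
After 8 (read(5)): returned '', offset=27
After 9 (read(7)): returned '', offset=27
After 10 (tell()): offset=27
After 11 (read(3)): returned '', offset=27
After 12 (tell()): offset=27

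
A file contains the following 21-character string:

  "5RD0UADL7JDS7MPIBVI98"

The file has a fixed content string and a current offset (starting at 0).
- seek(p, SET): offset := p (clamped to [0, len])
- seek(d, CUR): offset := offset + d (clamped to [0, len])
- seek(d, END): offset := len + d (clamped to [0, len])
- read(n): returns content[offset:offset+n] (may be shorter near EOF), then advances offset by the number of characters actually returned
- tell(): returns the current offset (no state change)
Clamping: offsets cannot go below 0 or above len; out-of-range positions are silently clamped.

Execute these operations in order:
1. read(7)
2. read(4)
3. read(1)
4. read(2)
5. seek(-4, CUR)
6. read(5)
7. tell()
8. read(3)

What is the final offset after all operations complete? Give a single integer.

Answer: 18

Derivation:
After 1 (read(7)): returned '5RD0UAD', offset=7
After 2 (read(4)): returned 'L7JD', offset=11
After 3 (read(1)): returned 'S', offset=12
After 4 (read(2)): returned '7M', offset=14
After 5 (seek(-4, CUR)): offset=10
After 6 (read(5)): returned 'DS7MP', offset=15
After 7 (tell()): offset=15
After 8 (read(3)): returned 'IBV', offset=18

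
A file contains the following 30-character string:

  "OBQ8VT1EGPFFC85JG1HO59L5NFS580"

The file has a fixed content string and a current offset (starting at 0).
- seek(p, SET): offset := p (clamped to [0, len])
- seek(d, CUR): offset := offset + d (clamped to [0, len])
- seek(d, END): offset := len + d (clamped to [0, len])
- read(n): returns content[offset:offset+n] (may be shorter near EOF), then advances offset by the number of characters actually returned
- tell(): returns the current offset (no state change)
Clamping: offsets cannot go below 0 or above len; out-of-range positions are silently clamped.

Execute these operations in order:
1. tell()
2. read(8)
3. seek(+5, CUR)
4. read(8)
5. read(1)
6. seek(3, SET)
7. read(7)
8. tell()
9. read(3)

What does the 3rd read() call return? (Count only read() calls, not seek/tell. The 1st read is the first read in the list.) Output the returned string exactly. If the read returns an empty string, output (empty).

After 1 (tell()): offset=0
After 2 (read(8)): returned 'OBQ8VT1E', offset=8
After 3 (seek(+5, CUR)): offset=13
After 4 (read(8)): returned '85JG1HO5', offset=21
After 5 (read(1)): returned '9', offset=22
After 6 (seek(3, SET)): offset=3
After 7 (read(7)): returned '8VT1EGP', offset=10
After 8 (tell()): offset=10
After 9 (read(3)): returned 'FFC', offset=13

Answer: 9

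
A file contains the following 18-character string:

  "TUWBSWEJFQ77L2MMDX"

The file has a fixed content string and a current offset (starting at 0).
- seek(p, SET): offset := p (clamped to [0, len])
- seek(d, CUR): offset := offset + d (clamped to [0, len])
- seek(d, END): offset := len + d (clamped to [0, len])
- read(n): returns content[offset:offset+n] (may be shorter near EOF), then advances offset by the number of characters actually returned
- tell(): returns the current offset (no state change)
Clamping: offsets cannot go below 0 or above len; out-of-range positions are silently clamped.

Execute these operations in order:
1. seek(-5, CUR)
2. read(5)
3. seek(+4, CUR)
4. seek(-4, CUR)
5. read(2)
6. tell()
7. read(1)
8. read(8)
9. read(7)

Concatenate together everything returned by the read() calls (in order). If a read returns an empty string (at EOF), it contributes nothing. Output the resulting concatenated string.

Answer: TUWBSWEJFQ77L2MMDX

Derivation:
After 1 (seek(-5, CUR)): offset=0
After 2 (read(5)): returned 'TUWBS', offset=5
After 3 (seek(+4, CUR)): offset=9
After 4 (seek(-4, CUR)): offset=5
After 5 (read(2)): returned 'WE', offset=7
After 6 (tell()): offset=7
After 7 (read(1)): returned 'J', offset=8
After 8 (read(8)): returned 'FQ77L2MM', offset=16
After 9 (read(7)): returned 'DX', offset=18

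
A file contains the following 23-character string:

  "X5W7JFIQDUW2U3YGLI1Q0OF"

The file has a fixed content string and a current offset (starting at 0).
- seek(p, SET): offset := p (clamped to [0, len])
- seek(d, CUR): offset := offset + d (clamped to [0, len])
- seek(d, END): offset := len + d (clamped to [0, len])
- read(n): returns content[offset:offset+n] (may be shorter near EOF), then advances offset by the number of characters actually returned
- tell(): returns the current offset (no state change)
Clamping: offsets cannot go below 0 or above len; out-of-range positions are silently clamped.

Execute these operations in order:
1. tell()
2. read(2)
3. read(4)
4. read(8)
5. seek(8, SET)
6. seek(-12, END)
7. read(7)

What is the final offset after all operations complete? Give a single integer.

Answer: 18

Derivation:
After 1 (tell()): offset=0
After 2 (read(2)): returned 'X5', offset=2
After 3 (read(4)): returned 'W7JF', offset=6
After 4 (read(8)): returned 'IQDUW2U3', offset=14
After 5 (seek(8, SET)): offset=8
After 6 (seek(-12, END)): offset=11
After 7 (read(7)): returned '2U3YGLI', offset=18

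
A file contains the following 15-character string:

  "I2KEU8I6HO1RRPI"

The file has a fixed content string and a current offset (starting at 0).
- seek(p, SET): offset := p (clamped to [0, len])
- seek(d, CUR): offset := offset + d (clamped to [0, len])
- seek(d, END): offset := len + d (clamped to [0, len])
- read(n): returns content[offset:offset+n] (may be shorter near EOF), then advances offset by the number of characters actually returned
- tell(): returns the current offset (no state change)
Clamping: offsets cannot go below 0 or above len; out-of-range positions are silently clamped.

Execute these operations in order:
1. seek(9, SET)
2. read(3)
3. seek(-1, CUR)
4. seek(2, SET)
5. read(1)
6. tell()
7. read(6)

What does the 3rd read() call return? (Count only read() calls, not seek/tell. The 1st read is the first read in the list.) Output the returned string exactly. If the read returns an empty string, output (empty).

Answer: EU8I6H

Derivation:
After 1 (seek(9, SET)): offset=9
After 2 (read(3)): returned 'O1R', offset=12
After 3 (seek(-1, CUR)): offset=11
After 4 (seek(2, SET)): offset=2
After 5 (read(1)): returned 'K', offset=3
After 6 (tell()): offset=3
After 7 (read(6)): returned 'EU8I6H', offset=9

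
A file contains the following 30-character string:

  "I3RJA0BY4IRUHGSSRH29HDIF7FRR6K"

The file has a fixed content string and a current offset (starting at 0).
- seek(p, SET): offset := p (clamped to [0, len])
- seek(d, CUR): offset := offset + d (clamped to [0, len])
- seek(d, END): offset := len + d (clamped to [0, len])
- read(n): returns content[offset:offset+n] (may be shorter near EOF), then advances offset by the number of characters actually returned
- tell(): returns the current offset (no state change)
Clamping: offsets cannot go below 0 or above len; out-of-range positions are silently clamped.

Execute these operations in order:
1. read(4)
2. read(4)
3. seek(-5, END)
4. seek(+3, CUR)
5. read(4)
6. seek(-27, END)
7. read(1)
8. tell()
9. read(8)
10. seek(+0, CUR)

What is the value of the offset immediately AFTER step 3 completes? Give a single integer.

Answer: 25

Derivation:
After 1 (read(4)): returned 'I3RJ', offset=4
After 2 (read(4)): returned 'A0BY', offset=8
After 3 (seek(-5, END)): offset=25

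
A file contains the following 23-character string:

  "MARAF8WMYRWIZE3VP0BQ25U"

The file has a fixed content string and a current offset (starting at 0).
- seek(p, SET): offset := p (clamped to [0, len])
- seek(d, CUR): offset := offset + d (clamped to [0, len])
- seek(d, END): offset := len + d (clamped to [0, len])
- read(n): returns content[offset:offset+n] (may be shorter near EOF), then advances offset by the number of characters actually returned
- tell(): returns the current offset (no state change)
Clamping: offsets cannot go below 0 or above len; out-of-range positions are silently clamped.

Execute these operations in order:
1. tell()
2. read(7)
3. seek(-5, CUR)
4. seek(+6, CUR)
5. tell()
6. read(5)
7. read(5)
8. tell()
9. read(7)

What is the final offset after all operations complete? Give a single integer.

Answer: 23

Derivation:
After 1 (tell()): offset=0
After 2 (read(7)): returned 'MARAF8W', offset=7
After 3 (seek(-5, CUR)): offset=2
After 4 (seek(+6, CUR)): offset=8
After 5 (tell()): offset=8
After 6 (read(5)): returned 'YRWIZ', offset=13
After 7 (read(5)): returned 'E3VP0', offset=18
After 8 (tell()): offset=18
After 9 (read(7)): returned 'BQ25U', offset=23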